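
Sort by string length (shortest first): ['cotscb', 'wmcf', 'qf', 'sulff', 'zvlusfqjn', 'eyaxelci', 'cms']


Compute lengths:
  'cotscb' has length 6
  'wmcf' has length 4
  'qf' has length 2
  'sulff' has length 5
  'zvlusfqjn' has length 9
  'eyaxelci' has length 8
  'cms' has length 3
Lengths in increasing order: 2 < 3 < 4 < 5 < 6 < 8 < 9
Listing the words in that order gives the answer.
Final answer: ['qf', 'cms', 'wmcf', 'sulff', 'cotscb', 'eyaxelci', 'zvlusfqjn']


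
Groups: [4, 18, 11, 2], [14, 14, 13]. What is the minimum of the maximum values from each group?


Find max of each group:
  Group 1: [4, 18, 11, 2] -> max = 18
  Group 2: [14, 14, 13] -> max = 14
Maxes: [18, 14]
Minimum of maxes = 14
Final answer: 14


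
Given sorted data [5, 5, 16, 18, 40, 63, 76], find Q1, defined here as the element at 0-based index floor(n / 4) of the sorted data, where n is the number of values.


The list has n = 7 elements.
Q1 index = floor(7 / 4) = floor(1.75) = 1
Counting from index 0 in the sorted data, the element at index 1 is 5.
Final answer: 5


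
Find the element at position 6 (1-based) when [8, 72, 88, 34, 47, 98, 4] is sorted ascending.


Sort ascending: [4, 8, 34, 47, 72, 88, 98]
The 6th element (1-indexed) is at index 5.
Value = 88
Final answer: 88


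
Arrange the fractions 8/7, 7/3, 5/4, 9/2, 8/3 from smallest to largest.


Convert to decimal for comparison:
  8/7 = 1.1429
  7/3 = 2.3333
  5/4 = 1.25
  9/2 = 4.5
  8/3 = 2.6667
Decimals in increasing order: 1.1429 < 1.25 < 2.3333 < 2.6667 < 4.5
Writing each back as its fraction gives the sorted order.
Final answer: 8/7, 5/4, 7/3, 8/3, 9/2


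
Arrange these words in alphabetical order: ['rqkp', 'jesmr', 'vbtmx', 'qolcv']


Compare strings character by character (the first differing letter decides):
  'jesmr' < 'qolcv' since 'j' < 'q' at position 1
  'qolcv' < 'rqkp' since 'q' < 'r' at position 1
  'rqkp' < 'vbtmx' since 'r' < 'v' at position 1
Chaining these comparisons gives the alphabetical order.
Final answer: ['jesmr', 'qolcv', 'rqkp', 'vbtmx']


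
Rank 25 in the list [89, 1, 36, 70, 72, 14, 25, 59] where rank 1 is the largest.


Sort descending: [89, 72, 70, 59, 36, 25, 14, 1]
Find 25 in the sorted list.
25 is at position 6.
Final answer: 6


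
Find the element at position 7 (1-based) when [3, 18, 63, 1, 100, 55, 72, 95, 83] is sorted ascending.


Sort ascending: [1, 3, 18, 55, 63, 72, 83, 95, 100]
The 7th element (1-indexed) is at index 6.
Value = 83
Final answer: 83


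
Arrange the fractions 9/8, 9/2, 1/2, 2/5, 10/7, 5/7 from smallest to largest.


Convert to decimal for comparison:
  9/8 = 1.125
  9/2 = 4.5
  1/2 = 0.5
  2/5 = 0.4
  10/7 = 1.4286
  5/7 = 0.7143
Decimals in increasing order: 0.4 < 0.5 < 0.7143 < 1.125 < 1.4286 < 4.5
Writing each back as its fraction gives the sorted order.
Final answer: 2/5, 1/2, 5/7, 9/8, 10/7, 9/2


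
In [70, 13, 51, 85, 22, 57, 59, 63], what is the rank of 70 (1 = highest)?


Sort descending: [85, 70, 63, 59, 57, 51, 22, 13]
Find 70 in the sorted list.
70 is at position 2.
Final answer: 2


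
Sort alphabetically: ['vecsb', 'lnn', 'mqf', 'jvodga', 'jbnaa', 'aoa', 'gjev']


Compare strings character by character (the first differing letter decides):
  'aoa' < 'gjev' since 'a' < 'g' at position 1
  'gjev' < 'jbnaa' since 'g' < 'j' at position 1
  'jbnaa' < 'jvodga' since 'b' < 'v' at position 2
  'jvodga' < 'lnn' since 'j' < 'l' at position 1
  'lnn' < 'mqf' since 'l' < 'm' at position 1
  'mqf' < 'vecsb' since 'm' < 'v' at position 1
Chaining these comparisons gives the alphabetical order.
Final answer: ['aoa', 'gjev', 'jbnaa', 'jvodga', 'lnn', 'mqf', 'vecsb']


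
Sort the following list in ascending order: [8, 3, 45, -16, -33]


Original list: [8, 3, 45, -16, -33]
Repeatedly take the smallest remaining element:
  Remaining [8, 3, 45, -16, -33] -> smallest is -33
  Remaining [8, 3, 45, -16] -> smallest is -16
  Remaining [8, 3, 45] -> smallest is 3
  Remaining [8, 45] -> smallest is 8
  Remaining [45] -> smallest is 45
Collecting the picks in order gives the sorted list.
Final answer: [-33, -16, 3, 8, 45]


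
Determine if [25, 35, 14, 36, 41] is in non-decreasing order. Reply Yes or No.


Check consecutive pairs:
  25 <= 35? True
  35 <= 14? False
  14 <= 36? True
  36 <= 41? True
1 consecutive pair(s) are out of order, so the list is not sorted.
Final answer: No


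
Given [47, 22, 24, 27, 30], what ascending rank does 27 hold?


Sort ascending: [22, 24, 27, 30, 47]
Find 27 in the sorted list.
27 is at position 3 (1-indexed).
Final answer: 3


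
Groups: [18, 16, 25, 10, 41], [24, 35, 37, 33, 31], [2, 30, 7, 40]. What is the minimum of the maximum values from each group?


Find max of each group:
  Group 1: [18, 16, 25, 10, 41] -> max = 41
  Group 2: [24, 35, 37, 33, 31] -> max = 37
  Group 3: [2, 30, 7, 40] -> max = 40
Maxes: [41, 37, 40]
Minimum of maxes = 37
Final answer: 37


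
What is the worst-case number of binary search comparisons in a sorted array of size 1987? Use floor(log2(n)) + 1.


Binary search halves the search space each step.
Maximum comparisons = floor(log2(1987)) + 1
log2(1987) = 10.9564
floor(log2(1987)) = 10, so 10 + 1 = 11
Final answer: 11


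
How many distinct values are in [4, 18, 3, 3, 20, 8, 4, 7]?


List all unique values:
Distinct values: [3, 4, 7, 8, 18, 20]
Count = 6
Final answer: 6


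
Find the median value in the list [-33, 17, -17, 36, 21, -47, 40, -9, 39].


First, sort the list: [-47, -33, -17, -9, 17, 21, 36, 39, 40]
The list has 9 elements (odd count).
The middle index is 4 (0-based), and the element there is 17.
Final answer: 17


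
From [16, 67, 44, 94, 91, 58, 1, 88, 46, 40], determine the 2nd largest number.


Sort descending: [94, 91, 88, 67, 58, 46, 44, 40, 16, 1]
The 2nd element (1-indexed) is at index 1.
Value = 91
Final answer: 91


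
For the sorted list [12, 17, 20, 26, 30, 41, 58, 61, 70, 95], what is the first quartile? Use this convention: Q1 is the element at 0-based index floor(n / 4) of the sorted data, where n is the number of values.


The list has n = 10 elements.
Q1 index = floor(10 / 4) = floor(2.5) = 2
Counting from index 0 in the sorted data, the element at index 2 is 20.
Final answer: 20


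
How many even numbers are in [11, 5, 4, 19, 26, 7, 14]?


Check each element:
  11 is odd
  5 is odd
  4 is even
  19 is odd
  26 is even
  7 is odd
  14 is even
Evens: [4, 26, 14]
Count of evens = 3
Final answer: 3


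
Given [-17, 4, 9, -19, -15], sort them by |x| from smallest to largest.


Compute absolute values:
  |-17| = 17
  |4| = 4
  |9| = 9
  |-19| = 19
  |-15| = 15
Absolute values in increasing order: 4 < 9 < 15 < 17 < 19
Listing the original numbers in that order gives the answer.
Final answer: [4, 9, -15, -17, -19]


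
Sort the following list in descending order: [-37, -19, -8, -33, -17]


Original list: [-37, -19, -8, -33, -17]
Repeatedly take the largest remaining element:
  Remaining [-37, -19, -8, -33, -17] -> largest is -8
  Remaining [-37, -19, -33, -17] -> largest is -17
  Remaining [-37, -19, -33] -> largest is -19
  Remaining [-37, -33] -> largest is -33
  Remaining [-37] -> largest is -37
Collecting the picks in order gives the descending list.
Final answer: [-8, -17, -19, -33, -37]


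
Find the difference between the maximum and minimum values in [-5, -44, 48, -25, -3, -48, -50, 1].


Maximum value: 48
Minimum value: -50
Range = 48 - (-50) = 98
Final answer: 98


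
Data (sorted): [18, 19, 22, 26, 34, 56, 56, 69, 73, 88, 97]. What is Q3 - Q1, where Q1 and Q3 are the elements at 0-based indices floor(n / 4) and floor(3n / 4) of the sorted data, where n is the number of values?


The data has n = 11 elements.
Q1 index = floor(11 / 4) = floor(2.75) = 2; Q3 index = floor(3 * 11 / 4) = floor(8.25) = 8
Q1 = element at index 2 = 22
Q3 = element at index 8 = 73
IQR = 73 - 22 = 51
Final answer: 51


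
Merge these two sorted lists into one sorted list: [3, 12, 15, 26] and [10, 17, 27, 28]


List A: [3, 12, 15, 26]
List B: [10, 17, 27, 28]
Repeatedly compare the front elements and take the smaller:
  3 vs 10 -> take 3
  12 vs 10 -> take 10
  12 vs 17 -> take 12
  15 vs 17 -> take 15
  26 vs 17 -> take 17
  26 vs 27 -> take 26
  A is exhausted; append the rest of B: [27, 28]
Final answer: [3, 10, 12, 15, 17, 26, 27, 28]


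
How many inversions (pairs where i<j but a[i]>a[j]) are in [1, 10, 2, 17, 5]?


For each element, count the later elements that are smaller than it:
  1 (index 0): smaller elements after it = [] -> 0
  10 (index 1): smaller elements after it = [2, 5] -> 2
  2 (index 2): smaller elements after it = [] -> 0
  17 (index 3): smaller elements after it = [5] -> 1
Total inversions = 0 + 2 + 0 + 1 = 3
Final answer: 3


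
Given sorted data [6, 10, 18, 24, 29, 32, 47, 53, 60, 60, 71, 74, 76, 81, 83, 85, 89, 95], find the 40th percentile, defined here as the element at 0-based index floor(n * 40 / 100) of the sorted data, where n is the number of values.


The dataset has n = 18 elements.
Index = floor(18 * 40 / 100) = floor(720 / 100) = floor(7.2) = 7
Counting from index 0 in the sorted data, the element at index 7 is 53.
Final answer: 53


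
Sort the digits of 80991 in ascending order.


The number 80991 has digits: 8, 0, 9, 9, 1
Sorted: 0, 1, 8, 9, 9
Joining the sorted digits gives the result.
Final answer: 01899


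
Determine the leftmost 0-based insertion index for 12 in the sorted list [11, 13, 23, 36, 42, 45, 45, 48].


List is sorted: [11, 13, 23, 36, 42, 45, 45, 48]
We need the leftmost position where 12 can be inserted, i.e. the first index whose element is >= 12 (or the end of the list if none is).
Binary search with low=0, high=8 (0-based indices):
  low=0, high=8, mid=4: a[4]=42 >= 12, so high = 4
  low=0, high=4, mid=2: a[2]=23 >= 12, so high = 2
  low=0, high=2, mid=1: a[1]=13 >= 12, so high = 1
  low=0, high=1, mid=0: a[0]=11 < 12, so low = 1
Now low = high = 1, so the insertion index is 1.
Final answer: 1


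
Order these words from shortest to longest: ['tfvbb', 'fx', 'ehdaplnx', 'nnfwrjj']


Compute lengths:
  'tfvbb' has length 5
  'fx' has length 2
  'ehdaplnx' has length 8
  'nnfwrjj' has length 7
Lengths in increasing order: 2 < 5 < 7 < 8
Listing the words in that order gives the answer.
Final answer: ['fx', 'tfvbb', 'nnfwrjj', 'ehdaplnx']


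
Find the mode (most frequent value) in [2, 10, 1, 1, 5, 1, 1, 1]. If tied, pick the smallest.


Count the frequency of each value:
  1 appears 5 time(s)
  2 appears 1 time(s)
  5 appears 1 time(s)
  10 appears 1 time(s)
Maximum frequency is 5.
Only 1 reaches that frequency, so it is the mode.
Final answer: 1


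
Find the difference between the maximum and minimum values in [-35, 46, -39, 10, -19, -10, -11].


Maximum value: 46
Minimum value: -39
Range = 46 - (-39) = 85
Final answer: 85


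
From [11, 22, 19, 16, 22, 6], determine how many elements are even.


Check each element:
  11 is odd
  22 is even
  19 is odd
  16 is even
  22 is even
  6 is even
Evens: [22, 16, 22, 6]
Count of evens = 4
Final answer: 4


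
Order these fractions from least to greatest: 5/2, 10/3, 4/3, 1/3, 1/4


Convert to decimal for comparison:
  5/2 = 2.5
  10/3 = 3.3333
  4/3 = 1.3333
  1/3 = 0.3333
  1/4 = 0.25
Decimals in increasing order: 0.25 < 0.3333 < 1.3333 < 2.5 < 3.3333
Writing each back as its fraction gives the sorted order.
Final answer: 1/4, 1/3, 4/3, 5/2, 10/3


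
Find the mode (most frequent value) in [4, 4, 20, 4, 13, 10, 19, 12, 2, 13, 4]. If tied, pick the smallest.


Count the frequency of each value:
  2 appears 1 time(s)
  4 appears 4 time(s)
  10 appears 1 time(s)
  12 appears 1 time(s)
  13 appears 2 time(s)
  19 appears 1 time(s)
  20 appears 1 time(s)
Maximum frequency is 4.
Only 4 reaches that frequency, so it is the mode.
Final answer: 4


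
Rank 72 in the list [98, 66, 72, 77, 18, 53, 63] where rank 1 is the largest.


Sort descending: [98, 77, 72, 66, 63, 53, 18]
Find 72 in the sorted list.
72 is at position 3.
Final answer: 3


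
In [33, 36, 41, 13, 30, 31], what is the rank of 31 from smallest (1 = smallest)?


Sort ascending: [13, 30, 31, 33, 36, 41]
Find 31 in the sorted list.
31 is at position 3 (1-indexed).
Final answer: 3


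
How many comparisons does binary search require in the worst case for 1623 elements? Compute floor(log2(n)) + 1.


Binary search halves the search space each step.
Maximum comparisons = floor(log2(1623)) + 1
log2(1623) = 10.6644
floor(log2(1623)) = 10, so 10 + 1 = 11
Final answer: 11


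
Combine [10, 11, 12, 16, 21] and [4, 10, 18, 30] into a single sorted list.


List A: [10, 11, 12, 16, 21]
List B: [4, 10, 18, 30]
Repeatedly compare the front elements and take the smaller:
  10 vs 4 -> take 4
  10 vs 10 -> take 10
  11 vs 10 -> take 10
  11 vs 18 -> take 11
  12 vs 18 -> take 12
  16 vs 18 -> take 16
  21 vs 18 -> take 18
  21 vs 30 -> take 21
  A is exhausted; append the rest of B: [30]
Final answer: [4, 10, 10, 11, 12, 16, 18, 21, 30]


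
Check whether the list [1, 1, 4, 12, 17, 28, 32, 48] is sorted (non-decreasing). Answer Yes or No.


Check consecutive pairs:
  1 <= 1? True
  1 <= 4? True
  4 <= 12? True
  12 <= 17? True
  17 <= 28? True
  28 <= 32? True
  32 <= 48? True
Every consecutive pair is in order, so the list is non-decreasing.
Final answer: Yes


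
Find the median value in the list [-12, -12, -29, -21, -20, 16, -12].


First, sort the list: [-29, -21, -20, -12, -12, -12, 16]
The list has 7 elements (odd count).
The middle index is 3 (0-based), and the element there is -12.
Final answer: -12


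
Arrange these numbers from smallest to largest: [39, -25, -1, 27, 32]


Original list: [39, -25, -1, 27, 32]
Repeatedly take the smallest remaining element:
  Remaining [39, -25, -1, 27, 32] -> smallest is -25
  Remaining [39, -1, 27, 32] -> smallest is -1
  Remaining [39, 27, 32] -> smallest is 27
  Remaining [39, 32] -> smallest is 32
  Remaining [39] -> smallest is 39
Collecting the picks in order gives the sorted list.
Final answer: [-25, -1, 27, 32, 39]


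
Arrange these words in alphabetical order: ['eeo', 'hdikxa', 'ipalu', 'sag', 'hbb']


Compare strings character by character (the first differing letter decides):
  'eeo' < 'hbb' since 'e' < 'h' at position 1
  'hbb' < 'hdikxa' since 'b' < 'd' at position 2
  'hdikxa' < 'ipalu' since 'h' < 'i' at position 1
  'ipalu' < 'sag' since 'i' < 's' at position 1
Chaining these comparisons gives the alphabetical order.
Final answer: ['eeo', 'hbb', 'hdikxa', 'ipalu', 'sag']


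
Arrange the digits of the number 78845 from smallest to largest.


The number 78845 has digits: 7, 8, 8, 4, 5
Sorted: 4, 5, 7, 8, 8
Joining the sorted digits gives the result.
Final answer: 45788


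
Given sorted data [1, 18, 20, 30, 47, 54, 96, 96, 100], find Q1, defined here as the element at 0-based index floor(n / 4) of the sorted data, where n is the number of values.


The list has n = 9 elements.
Q1 index = floor(9 / 4) = floor(2.25) = 2
Counting from index 0 in the sorted data, the element at index 2 is 20.
Final answer: 20


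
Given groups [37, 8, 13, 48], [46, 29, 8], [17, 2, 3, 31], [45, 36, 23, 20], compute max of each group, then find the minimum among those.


Find max of each group:
  Group 1: [37, 8, 13, 48] -> max = 48
  Group 2: [46, 29, 8] -> max = 46
  Group 3: [17, 2, 3, 31] -> max = 31
  Group 4: [45, 36, 23, 20] -> max = 45
Maxes: [48, 46, 31, 45]
Minimum of maxes = 31
Final answer: 31


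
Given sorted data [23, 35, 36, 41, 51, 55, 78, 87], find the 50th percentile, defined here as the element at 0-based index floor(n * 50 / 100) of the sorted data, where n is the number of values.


The dataset has n = 8 elements.
Index = floor(8 * 50 / 100) = floor(400 / 100) = floor(4) = 4
Counting from index 0 in the sorted data, the element at index 4 is 51.
Final answer: 51


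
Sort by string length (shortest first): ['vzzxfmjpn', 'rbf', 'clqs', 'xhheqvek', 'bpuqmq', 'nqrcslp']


Compute lengths:
  'vzzxfmjpn' has length 9
  'rbf' has length 3
  'clqs' has length 4
  'xhheqvek' has length 8
  'bpuqmq' has length 6
  'nqrcslp' has length 7
Lengths in increasing order: 3 < 4 < 6 < 7 < 8 < 9
Listing the words in that order gives the answer.
Final answer: ['rbf', 'clqs', 'bpuqmq', 'nqrcslp', 'xhheqvek', 'vzzxfmjpn']


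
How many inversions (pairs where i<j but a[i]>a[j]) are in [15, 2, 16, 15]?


For each element, count the later elements that are smaller than it:
  15 (index 0): smaller elements after it = [2] -> 1
  2 (index 1): smaller elements after it = [] -> 0
  16 (index 2): smaller elements after it = [15] -> 1
Total inversions = 1 + 0 + 1 = 2
Final answer: 2


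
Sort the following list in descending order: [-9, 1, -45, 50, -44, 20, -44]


Original list: [-9, 1, -45, 50, -44, 20, -44]
Repeatedly take the largest remaining element:
  Remaining [-9, 1, -45, 50, -44, 20, -44] -> largest is 50
  Remaining [-9, 1, -45, -44, 20, -44] -> largest is 20
  Remaining [-9, 1, -45, -44, -44] -> largest is 1
  Remaining [-9, -45, -44, -44] -> largest is -9
  Remaining [-45, -44, -44] -> largest is -44
  Remaining [-45, -44] -> largest is -44
  Remaining [-45] -> largest is -45
Collecting the picks in order gives the descending list.
Final answer: [50, 20, 1, -9, -44, -44, -45]


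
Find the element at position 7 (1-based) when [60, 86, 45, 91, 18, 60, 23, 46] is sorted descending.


Sort descending: [91, 86, 60, 60, 46, 45, 23, 18]
The 7th element (1-indexed) is at index 6.
Value = 23
Final answer: 23


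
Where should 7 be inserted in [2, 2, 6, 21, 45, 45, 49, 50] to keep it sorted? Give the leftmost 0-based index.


List is sorted: [2, 2, 6, 21, 45, 45, 49, 50]
We need the leftmost position where 7 can be inserted, i.e. the first index whose element is >= 7 (or the end of the list if none is).
Binary search with low=0, high=8 (0-based indices):
  low=0, high=8, mid=4: a[4]=45 >= 7, so high = 4
  low=0, high=4, mid=2: a[2]=6 < 7, so low = 3
  low=3, high=4, mid=3: a[3]=21 >= 7, so high = 3
Now low = high = 3, so the insertion index is 3.
Final answer: 3


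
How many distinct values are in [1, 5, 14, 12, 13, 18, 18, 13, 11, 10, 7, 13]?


List all unique values:
Distinct values: [1, 5, 7, 10, 11, 12, 13, 14, 18]
Count = 9
Final answer: 9


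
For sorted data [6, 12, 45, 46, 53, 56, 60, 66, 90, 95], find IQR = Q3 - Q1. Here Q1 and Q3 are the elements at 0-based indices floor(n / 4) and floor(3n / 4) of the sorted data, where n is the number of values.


The data has n = 10 elements.
Q1 index = floor(10 / 4) = floor(2.5) = 2; Q3 index = floor(3 * 10 / 4) = floor(7.5) = 7
Q1 = element at index 2 = 45
Q3 = element at index 7 = 66
IQR = 66 - 45 = 21
Final answer: 21


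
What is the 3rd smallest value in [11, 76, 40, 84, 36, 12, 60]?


Sort ascending: [11, 12, 36, 40, 60, 76, 84]
The 3rd element (1-indexed) is at index 2.
Value = 36
Final answer: 36


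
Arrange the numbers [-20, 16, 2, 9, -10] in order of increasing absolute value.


Compute absolute values:
  |-20| = 20
  |16| = 16
  |2| = 2
  |9| = 9
  |-10| = 10
Absolute values in increasing order: 2 < 9 < 10 < 16 < 20
Listing the original numbers in that order gives the answer.
Final answer: [2, 9, -10, 16, -20]


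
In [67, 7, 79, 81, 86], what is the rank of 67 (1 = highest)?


Sort descending: [86, 81, 79, 67, 7]
Find 67 in the sorted list.
67 is at position 4.
Final answer: 4


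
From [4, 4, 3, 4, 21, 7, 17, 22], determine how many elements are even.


Check each element:
  4 is even
  4 is even
  3 is odd
  4 is even
  21 is odd
  7 is odd
  17 is odd
  22 is even
Evens: [4, 4, 4, 22]
Count of evens = 4
Final answer: 4


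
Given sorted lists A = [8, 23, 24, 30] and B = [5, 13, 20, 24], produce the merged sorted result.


List A: [8, 23, 24, 30]
List B: [5, 13, 20, 24]
Repeatedly compare the front elements and take the smaller:
  8 vs 5 -> take 5
  8 vs 13 -> take 8
  23 vs 13 -> take 13
  23 vs 20 -> take 20
  23 vs 24 -> take 23
  24 vs 24 -> take 24
  30 vs 24 -> take 24
  B is exhausted; append the rest of A: [30]
Final answer: [5, 8, 13, 20, 23, 24, 24, 30]


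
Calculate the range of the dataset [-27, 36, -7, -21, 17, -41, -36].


Maximum value: 36
Minimum value: -41
Range = 36 - (-41) = 77
Final answer: 77


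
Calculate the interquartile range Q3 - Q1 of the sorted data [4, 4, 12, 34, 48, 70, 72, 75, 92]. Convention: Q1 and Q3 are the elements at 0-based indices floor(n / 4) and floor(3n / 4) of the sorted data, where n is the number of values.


The data has n = 9 elements.
Q1 index = floor(9 / 4) = floor(2.25) = 2; Q3 index = floor(3 * 9 / 4) = floor(6.75) = 6
Q1 = element at index 2 = 12
Q3 = element at index 6 = 72
IQR = 72 - 12 = 60
Final answer: 60


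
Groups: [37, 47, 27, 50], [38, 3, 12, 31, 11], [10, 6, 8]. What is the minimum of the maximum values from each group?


Find max of each group:
  Group 1: [37, 47, 27, 50] -> max = 50
  Group 2: [38, 3, 12, 31, 11] -> max = 38
  Group 3: [10, 6, 8] -> max = 10
Maxes: [50, 38, 10]
Minimum of maxes = 10
Final answer: 10


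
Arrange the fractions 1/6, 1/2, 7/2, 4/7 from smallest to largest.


Convert to decimal for comparison:
  1/6 = 0.1667
  1/2 = 0.5
  7/2 = 3.5
  4/7 = 0.5714
Decimals in increasing order: 0.1667 < 0.5 < 0.5714 < 3.5
Writing each back as its fraction gives the sorted order.
Final answer: 1/6, 1/2, 4/7, 7/2


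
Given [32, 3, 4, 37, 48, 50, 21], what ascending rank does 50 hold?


Sort ascending: [3, 4, 21, 32, 37, 48, 50]
Find 50 in the sorted list.
50 is at position 7 (1-indexed).
Final answer: 7


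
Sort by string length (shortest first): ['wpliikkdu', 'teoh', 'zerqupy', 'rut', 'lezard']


Compute lengths:
  'wpliikkdu' has length 9
  'teoh' has length 4
  'zerqupy' has length 7
  'rut' has length 3
  'lezard' has length 6
Lengths in increasing order: 3 < 4 < 6 < 7 < 9
Listing the words in that order gives the answer.
Final answer: ['rut', 'teoh', 'lezard', 'zerqupy', 'wpliikkdu']


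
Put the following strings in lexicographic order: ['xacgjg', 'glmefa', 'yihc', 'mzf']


Compare strings character by character (the first differing letter decides):
  'glmefa' < 'mzf' since 'g' < 'm' at position 1
  'mzf' < 'xacgjg' since 'm' < 'x' at position 1
  'xacgjg' < 'yihc' since 'x' < 'y' at position 1
Chaining these comparisons gives the alphabetical order.
Final answer: ['glmefa', 'mzf', 'xacgjg', 'yihc']


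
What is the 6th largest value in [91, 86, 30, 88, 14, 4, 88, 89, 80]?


Sort descending: [91, 89, 88, 88, 86, 80, 30, 14, 4]
The 6th element (1-indexed) is at index 5.
Value = 80
Final answer: 80


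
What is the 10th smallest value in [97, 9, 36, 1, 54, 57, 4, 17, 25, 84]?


Sort ascending: [1, 4, 9, 17, 25, 36, 54, 57, 84, 97]
The 10th element (1-indexed) is at index 9.
Value = 97
Final answer: 97


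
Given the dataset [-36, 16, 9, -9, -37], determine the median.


First, sort the list: [-37, -36, -9, 9, 16]
The list has 5 elements (odd count).
The middle index is 2 (0-based), and the element there is -9.
Final answer: -9


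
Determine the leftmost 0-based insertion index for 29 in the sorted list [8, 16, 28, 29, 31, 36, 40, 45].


List is sorted: [8, 16, 28, 29, 31, 36, 40, 45]
We need the leftmost position where 29 can be inserted, i.e. the first index whose element is >= 29 (or the end of the list if none is).
Binary search with low=0, high=8 (0-based indices):
  low=0, high=8, mid=4: a[4]=31 >= 29, so high = 4
  low=0, high=4, mid=2: a[2]=28 < 29, so low = 3
  low=3, high=4, mid=3: a[3]=29 >= 29, so high = 3
Now low = high = 3, so the insertion index is 3.
Final answer: 3


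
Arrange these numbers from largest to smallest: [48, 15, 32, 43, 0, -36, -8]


Original list: [48, 15, 32, 43, 0, -36, -8]
Repeatedly take the largest remaining element:
  Remaining [48, 15, 32, 43, 0, -36, -8] -> largest is 48
  Remaining [15, 32, 43, 0, -36, -8] -> largest is 43
  Remaining [15, 32, 0, -36, -8] -> largest is 32
  Remaining [15, 0, -36, -8] -> largest is 15
  Remaining [0, -36, -8] -> largest is 0
  Remaining [-36, -8] -> largest is -8
  Remaining [-36] -> largest is -36
Collecting the picks in order gives the descending list.
Final answer: [48, 43, 32, 15, 0, -8, -36]


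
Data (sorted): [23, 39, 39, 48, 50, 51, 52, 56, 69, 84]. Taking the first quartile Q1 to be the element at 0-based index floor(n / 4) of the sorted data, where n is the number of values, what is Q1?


The list has n = 10 elements.
Q1 index = floor(10 / 4) = floor(2.5) = 2
Counting from index 0 in the sorted data, the element at index 2 is 39.
Final answer: 39


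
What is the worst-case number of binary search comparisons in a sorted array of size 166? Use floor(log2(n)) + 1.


Binary search halves the search space each step.
Maximum comparisons = floor(log2(166)) + 1
log2(166) = 7.375
floor(log2(166)) = 7, so 7 + 1 = 8
Final answer: 8


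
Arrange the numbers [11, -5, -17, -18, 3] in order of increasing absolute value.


Compute absolute values:
  |11| = 11
  |-5| = 5
  |-17| = 17
  |-18| = 18
  |3| = 3
Absolute values in increasing order: 3 < 5 < 11 < 17 < 18
Listing the original numbers in that order gives the answer.
Final answer: [3, -5, 11, -17, -18]


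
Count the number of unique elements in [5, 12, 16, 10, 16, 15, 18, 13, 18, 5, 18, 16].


List all unique values:
Distinct values: [5, 10, 12, 13, 15, 16, 18]
Count = 7
Final answer: 7


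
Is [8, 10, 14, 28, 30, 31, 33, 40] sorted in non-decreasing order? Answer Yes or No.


Check consecutive pairs:
  8 <= 10? True
  10 <= 14? True
  14 <= 28? True
  28 <= 30? True
  30 <= 31? True
  31 <= 33? True
  33 <= 40? True
Every consecutive pair is in order, so the list is non-decreasing.
Final answer: Yes


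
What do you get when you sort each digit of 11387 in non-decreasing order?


The number 11387 has digits: 1, 1, 3, 8, 7
Sorted: 1, 1, 3, 7, 8
Joining the sorted digits gives the result.
Final answer: 11378


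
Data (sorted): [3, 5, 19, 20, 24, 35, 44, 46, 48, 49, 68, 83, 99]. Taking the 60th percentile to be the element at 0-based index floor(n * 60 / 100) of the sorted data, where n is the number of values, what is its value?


The dataset has n = 13 elements.
Index = floor(13 * 60 / 100) = floor(780 / 100) = floor(7.8) = 7
Counting from index 0 in the sorted data, the element at index 7 is 46.
Final answer: 46


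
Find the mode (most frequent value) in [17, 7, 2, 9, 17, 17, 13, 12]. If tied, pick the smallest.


Count the frequency of each value:
  2 appears 1 time(s)
  7 appears 1 time(s)
  9 appears 1 time(s)
  12 appears 1 time(s)
  13 appears 1 time(s)
  17 appears 3 time(s)
Maximum frequency is 3.
Only 17 reaches that frequency, so it is the mode.
Final answer: 17


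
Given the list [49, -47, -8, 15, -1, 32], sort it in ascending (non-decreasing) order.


Original list: [49, -47, -8, 15, -1, 32]
Repeatedly take the smallest remaining element:
  Remaining [49, -47, -8, 15, -1, 32] -> smallest is -47
  Remaining [49, -8, 15, -1, 32] -> smallest is -8
  Remaining [49, 15, -1, 32] -> smallest is -1
  Remaining [49, 15, 32] -> smallest is 15
  Remaining [49, 32] -> smallest is 32
  Remaining [49] -> smallest is 49
Collecting the picks in order gives the sorted list.
Final answer: [-47, -8, -1, 15, 32, 49]


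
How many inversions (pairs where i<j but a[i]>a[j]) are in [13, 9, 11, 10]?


For each element, count the later elements that are smaller than it:
  13 (index 0): smaller elements after it = [9, 11, 10] -> 3
  9 (index 1): smaller elements after it = [] -> 0
  11 (index 2): smaller elements after it = [10] -> 1
Total inversions = 3 + 0 + 1 = 4
Final answer: 4


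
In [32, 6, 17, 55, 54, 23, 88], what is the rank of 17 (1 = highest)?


Sort descending: [88, 55, 54, 32, 23, 17, 6]
Find 17 in the sorted list.
17 is at position 6.
Final answer: 6


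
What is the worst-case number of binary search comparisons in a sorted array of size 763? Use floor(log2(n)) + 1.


Binary search halves the search space each step.
Maximum comparisons = floor(log2(763)) + 1
log2(763) = 9.5755
floor(log2(763)) = 9, so 9 + 1 = 10
Final answer: 10


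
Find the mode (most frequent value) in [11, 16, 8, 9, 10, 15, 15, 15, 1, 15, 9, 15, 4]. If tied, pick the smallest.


Count the frequency of each value:
  1 appears 1 time(s)
  4 appears 1 time(s)
  8 appears 1 time(s)
  9 appears 2 time(s)
  10 appears 1 time(s)
  11 appears 1 time(s)
  15 appears 5 time(s)
  16 appears 1 time(s)
Maximum frequency is 5.
Only 15 reaches that frequency, so it is the mode.
Final answer: 15


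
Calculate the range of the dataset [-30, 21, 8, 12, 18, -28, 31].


Maximum value: 31
Minimum value: -30
Range = 31 - (-30) = 61
Final answer: 61


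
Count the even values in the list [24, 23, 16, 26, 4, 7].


Check each element:
  24 is even
  23 is odd
  16 is even
  26 is even
  4 is even
  7 is odd
Evens: [24, 16, 26, 4]
Count of evens = 4
Final answer: 4


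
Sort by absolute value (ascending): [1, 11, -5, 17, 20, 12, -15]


Compute absolute values:
  |1| = 1
  |11| = 11
  |-5| = 5
  |17| = 17
  |20| = 20
  |12| = 12
  |-15| = 15
Absolute values in increasing order: 1 < 5 < 11 < 12 < 15 < 17 < 20
Listing the original numbers in that order gives the answer.
Final answer: [1, -5, 11, 12, -15, 17, 20]


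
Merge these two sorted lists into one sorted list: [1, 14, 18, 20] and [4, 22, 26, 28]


List A: [1, 14, 18, 20]
List B: [4, 22, 26, 28]
Repeatedly compare the front elements and take the smaller:
  1 vs 4 -> take 1
  14 vs 4 -> take 4
  14 vs 22 -> take 14
  18 vs 22 -> take 18
  20 vs 22 -> take 20
  A is exhausted; append the rest of B: [22, 26, 28]
Final answer: [1, 4, 14, 18, 20, 22, 26, 28]


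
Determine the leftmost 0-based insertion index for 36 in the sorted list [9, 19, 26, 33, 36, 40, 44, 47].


List is sorted: [9, 19, 26, 33, 36, 40, 44, 47]
We need the leftmost position where 36 can be inserted, i.e. the first index whose element is >= 36 (or the end of the list if none is).
Binary search with low=0, high=8 (0-based indices):
  low=0, high=8, mid=4: a[4]=36 >= 36, so high = 4
  low=0, high=4, mid=2: a[2]=26 < 36, so low = 3
  low=3, high=4, mid=3: a[3]=33 < 36, so low = 4
Now low = high = 4, so the insertion index is 4.
Final answer: 4


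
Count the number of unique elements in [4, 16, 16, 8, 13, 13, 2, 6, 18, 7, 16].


List all unique values:
Distinct values: [2, 4, 6, 7, 8, 13, 16, 18]
Count = 8
Final answer: 8


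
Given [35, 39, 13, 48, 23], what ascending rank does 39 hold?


Sort ascending: [13, 23, 35, 39, 48]
Find 39 in the sorted list.
39 is at position 4 (1-indexed).
Final answer: 4


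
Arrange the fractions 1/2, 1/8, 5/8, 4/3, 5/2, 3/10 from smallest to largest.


Convert to decimal for comparison:
  1/2 = 0.5
  1/8 = 0.125
  5/8 = 0.625
  4/3 = 1.3333
  5/2 = 2.5
  3/10 = 0.3
Decimals in increasing order: 0.125 < 0.3 < 0.5 < 0.625 < 1.3333 < 2.5
Writing each back as its fraction gives the sorted order.
Final answer: 1/8, 3/10, 1/2, 5/8, 4/3, 5/2


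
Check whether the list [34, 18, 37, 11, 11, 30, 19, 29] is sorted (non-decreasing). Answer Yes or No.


Check consecutive pairs:
  34 <= 18? False
  18 <= 37? True
  37 <= 11? False
  11 <= 11? True
  11 <= 30? True
  30 <= 19? False
  19 <= 29? True
3 consecutive pair(s) are out of order, so the list is not sorted.
Final answer: No


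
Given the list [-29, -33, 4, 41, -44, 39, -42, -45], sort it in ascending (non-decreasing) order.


Original list: [-29, -33, 4, 41, -44, 39, -42, -45]
Repeatedly take the smallest remaining element:
  Remaining [-29, -33, 4, 41, -44, 39, -42, -45] -> smallest is -45
  Remaining [-29, -33, 4, 41, -44, 39, -42] -> smallest is -44
  Remaining [-29, -33, 4, 41, 39, -42] -> smallest is -42
  Remaining [-29, -33, 4, 41, 39] -> smallest is -33
  Remaining [-29, 4, 41, 39] -> smallest is -29
  Remaining [4, 41, 39] -> smallest is 4
  Remaining [41, 39] -> smallest is 39
  Remaining [41] -> smallest is 41
Collecting the picks in order gives the sorted list.
Final answer: [-45, -44, -42, -33, -29, 4, 39, 41]


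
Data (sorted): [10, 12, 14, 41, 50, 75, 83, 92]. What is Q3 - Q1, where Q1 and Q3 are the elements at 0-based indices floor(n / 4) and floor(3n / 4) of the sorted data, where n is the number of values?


The data has n = 8 elements.
Q1 index = floor(8 / 4) = floor(2) = 2; Q3 index = floor(3 * 8 / 4) = floor(6) = 6
Q1 = element at index 2 = 14
Q3 = element at index 6 = 83
IQR = 83 - 14 = 69
Final answer: 69


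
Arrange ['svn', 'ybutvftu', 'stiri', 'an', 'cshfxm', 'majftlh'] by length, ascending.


Compute lengths:
  'svn' has length 3
  'ybutvftu' has length 8
  'stiri' has length 5
  'an' has length 2
  'cshfxm' has length 6
  'majftlh' has length 7
Lengths in increasing order: 2 < 3 < 5 < 6 < 7 < 8
Listing the words in that order gives the answer.
Final answer: ['an', 'svn', 'stiri', 'cshfxm', 'majftlh', 'ybutvftu']


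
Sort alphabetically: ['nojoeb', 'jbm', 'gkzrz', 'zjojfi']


Compare strings character by character (the first differing letter decides):
  'gkzrz' < 'jbm' since 'g' < 'j' at position 1
  'jbm' < 'nojoeb' since 'j' < 'n' at position 1
  'nojoeb' < 'zjojfi' since 'n' < 'z' at position 1
Chaining these comparisons gives the alphabetical order.
Final answer: ['gkzrz', 'jbm', 'nojoeb', 'zjojfi']


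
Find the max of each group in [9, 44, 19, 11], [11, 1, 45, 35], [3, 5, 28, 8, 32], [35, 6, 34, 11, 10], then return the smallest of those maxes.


Find max of each group:
  Group 1: [9, 44, 19, 11] -> max = 44
  Group 2: [11, 1, 45, 35] -> max = 45
  Group 3: [3, 5, 28, 8, 32] -> max = 32
  Group 4: [35, 6, 34, 11, 10] -> max = 35
Maxes: [44, 45, 32, 35]
Minimum of maxes = 32
Final answer: 32


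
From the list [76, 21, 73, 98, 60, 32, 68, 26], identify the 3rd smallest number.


Sort ascending: [21, 26, 32, 60, 68, 73, 76, 98]
The 3rd element (1-indexed) is at index 2.
Value = 32
Final answer: 32


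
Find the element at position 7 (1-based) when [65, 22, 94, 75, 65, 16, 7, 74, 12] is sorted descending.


Sort descending: [94, 75, 74, 65, 65, 22, 16, 12, 7]
The 7th element (1-indexed) is at index 6.
Value = 16
Final answer: 16


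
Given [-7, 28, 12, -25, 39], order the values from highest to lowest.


Original list: [-7, 28, 12, -25, 39]
Repeatedly take the largest remaining element:
  Remaining [-7, 28, 12, -25, 39] -> largest is 39
  Remaining [-7, 28, 12, -25] -> largest is 28
  Remaining [-7, 12, -25] -> largest is 12
  Remaining [-7, -25] -> largest is -7
  Remaining [-25] -> largest is -25
Collecting the picks in order gives the descending list.
Final answer: [39, 28, 12, -7, -25]


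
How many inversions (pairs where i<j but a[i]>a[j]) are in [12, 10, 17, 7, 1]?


For each element, count the later elements that are smaller than it:
  12 (index 0): smaller elements after it = [10, 7, 1] -> 3
  10 (index 1): smaller elements after it = [7, 1] -> 2
  17 (index 2): smaller elements after it = [7, 1] -> 2
  7 (index 3): smaller elements after it = [1] -> 1
Total inversions = 3 + 2 + 2 + 1 = 8
Final answer: 8


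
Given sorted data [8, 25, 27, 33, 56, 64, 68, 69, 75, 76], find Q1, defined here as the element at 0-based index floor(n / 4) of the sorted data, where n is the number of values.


The list has n = 10 elements.
Q1 index = floor(10 / 4) = floor(2.5) = 2
Counting from index 0 in the sorted data, the element at index 2 is 27.
Final answer: 27


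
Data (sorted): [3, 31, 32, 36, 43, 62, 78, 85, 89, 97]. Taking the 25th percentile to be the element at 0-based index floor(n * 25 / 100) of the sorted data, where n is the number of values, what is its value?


The dataset has n = 10 elements.
Index = floor(10 * 25 / 100) = floor(250 / 100) = floor(2.5) = 2
Counting from index 0 in the sorted data, the element at index 2 is 32.
Final answer: 32


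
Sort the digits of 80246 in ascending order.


The number 80246 has digits: 8, 0, 2, 4, 6
Sorted: 0, 2, 4, 6, 8
Joining the sorted digits gives the result.
Final answer: 02468


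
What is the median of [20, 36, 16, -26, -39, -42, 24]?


First, sort the list: [-42, -39, -26, 16, 20, 24, 36]
The list has 7 elements (odd count).
The middle index is 3 (0-based), and the element there is 16.
Final answer: 16


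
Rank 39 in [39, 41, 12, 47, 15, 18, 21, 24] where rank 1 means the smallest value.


Sort ascending: [12, 15, 18, 21, 24, 39, 41, 47]
Find 39 in the sorted list.
39 is at position 6 (1-indexed).
Final answer: 6


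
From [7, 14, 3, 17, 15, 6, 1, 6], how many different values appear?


List all unique values:
Distinct values: [1, 3, 6, 7, 14, 15, 17]
Count = 7
Final answer: 7


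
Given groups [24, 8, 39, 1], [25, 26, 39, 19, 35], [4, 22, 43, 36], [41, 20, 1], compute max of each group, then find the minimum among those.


Find max of each group:
  Group 1: [24, 8, 39, 1] -> max = 39
  Group 2: [25, 26, 39, 19, 35] -> max = 39
  Group 3: [4, 22, 43, 36] -> max = 43
  Group 4: [41, 20, 1] -> max = 41
Maxes: [39, 39, 43, 41]
Minimum of maxes = 39
Final answer: 39


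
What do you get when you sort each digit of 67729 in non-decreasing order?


The number 67729 has digits: 6, 7, 7, 2, 9
Sorted: 2, 6, 7, 7, 9
Joining the sorted digits gives the result.
Final answer: 26779


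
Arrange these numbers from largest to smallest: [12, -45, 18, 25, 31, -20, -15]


Original list: [12, -45, 18, 25, 31, -20, -15]
Repeatedly take the largest remaining element:
  Remaining [12, -45, 18, 25, 31, -20, -15] -> largest is 31
  Remaining [12, -45, 18, 25, -20, -15] -> largest is 25
  Remaining [12, -45, 18, -20, -15] -> largest is 18
  Remaining [12, -45, -20, -15] -> largest is 12
  Remaining [-45, -20, -15] -> largest is -15
  Remaining [-45, -20] -> largest is -20
  Remaining [-45] -> largest is -45
Collecting the picks in order gives the descending list.
Final answer: [31, 25, 18, 12, -15, -20, -45]


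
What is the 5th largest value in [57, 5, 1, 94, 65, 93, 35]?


Sort descending: [94, 93, 65, 57, 35, 5, 1]
The 5th element (1-indexed) is at index 4.
Value = 35
Final answer: 35


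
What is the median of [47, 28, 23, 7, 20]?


First, sort the list: [7, 20, 23, 28, 47]
The list has 5 elements (odd count).
The middle index is 2 (0-based), and the element there is 23.
Final answer: 23


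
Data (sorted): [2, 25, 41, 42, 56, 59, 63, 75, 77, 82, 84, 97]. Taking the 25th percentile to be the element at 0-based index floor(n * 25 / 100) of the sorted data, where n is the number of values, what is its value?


The dataset has n = 12 elements.
Index = floor(12 * 25 / 100) = floor(300 / 100) = floor(3) = 3
Counting from index 0 in the sorted data, the element at index 3 is 42.
Final answer: 42


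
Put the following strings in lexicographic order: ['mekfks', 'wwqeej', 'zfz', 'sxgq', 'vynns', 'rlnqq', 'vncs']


Compare strings character by character (the first differing letter decides):
  'mekfks' < 'rlnqq' since 'm' < 'r' at position 1
  'rlnqq' < 'sxgq' since 'r' < 's' at position 1
  'sxgq' < 'vncs' since 's' < 'v' at position 1
  'vncs' < 'vynns' since 'n' < 'y' at position 2
  'vynns' < 'wwqeej' since 'v' < 'w' at position 1
  'wwqeej' < 'zfz' since 'w' < 'z' at position 1
Chaining these comparisons gives the alphabetical order.
Final answer: ['mekfks', 'rlnqq', 'sxgq', 'vncs', 'vynns', 'wwqeej', 'zfz']


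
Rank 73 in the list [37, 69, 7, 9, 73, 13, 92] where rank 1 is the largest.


Sort descending: [92, 73, 69, 37, 13, 9, 7]
Find 73 in the sorted list.
73 is at position 2.
Final answer: 2


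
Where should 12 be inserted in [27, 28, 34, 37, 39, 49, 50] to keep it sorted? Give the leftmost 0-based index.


List is sorted: [27, 28, 34, 37, 39, 49, 50]
We need the leftmost position where 12 can be inserted, i.e. the first index whose element is >= 12 (or the end of the list if none is).
Binary search with low=0, high=7 (0-based indices):
  low=0, high=7, mid=3: a[3]=37 >= 12, so high = 3
  low=0, high=3, mid=1: a[1]=28 >= 12, so high = 1
  low=0, high=1, mid=0: a[0]=27 >= 12, so high = 0
Now low = high = 0, so the insertion index is 0.
Final answer: 0
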